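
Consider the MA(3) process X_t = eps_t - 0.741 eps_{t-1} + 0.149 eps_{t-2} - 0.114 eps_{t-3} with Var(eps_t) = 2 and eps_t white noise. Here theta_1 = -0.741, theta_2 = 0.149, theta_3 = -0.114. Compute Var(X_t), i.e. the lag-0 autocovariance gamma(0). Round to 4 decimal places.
\gamma(0) = 3.1686

For an MA(q) process X_t = eps_t + sum_i theta_i eps_{t-i} with
Var(eps_t) = sigma^2, the variance is
  gamma(0) = sigma^2 * (1 + sum_i theta_i^2).
  sum_i theta_i^2 = (-0.741)^2 + (0.149)^2 + (-0.114)^2 = 0.549081 + 0.022201 + 0.012996 = 0.584278.
  gamma(0) = 2 * (1 + 0.584278) = 2 * 1.584278 = 3.168556, which rounds to 3.1686.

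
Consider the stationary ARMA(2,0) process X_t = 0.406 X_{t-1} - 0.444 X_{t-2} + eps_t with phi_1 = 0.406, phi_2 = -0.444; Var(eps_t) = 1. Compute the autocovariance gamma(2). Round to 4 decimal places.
\gamma(2) = -0.4461

Multiply the model equation by X_{t-k} and take expectations. With theta_0 = psi_0 = 1 and psi_j the MA(infinity) weights, this gives
  gamma(k) - sum_i phi_i gamma(k-i) = c_k,
  c_k = sigma^2 * sum_{j=k..q} theta_j psi_{j-k}   (c_k = 0 for k > q),
using gamma(-m) = gamma(m).
Pure AR (q = 0): c_0 = sigma^2 = 1, c_k = 0 for k >= 1.
Equations for k = 0, 1, 2 (AR order 2, c_2 = 0):
  (E0) gamma(0) = phi_1 gamma(1) + phi_2 gamma(2) + c_0
  (E1) gamma(1) = phi_1 gamma(0) + phi_2 gamma(1) + c_1
  (E2) gamma(2) = phi_1 gamma(1) + phi_2 gamma(0)
From (E1): gamma(1) = A gamma(0) + B with
  A = phi_1 / (1 - phi_2) = 0.406 / 1.444 = 0.281163,   B = c_1 / (1 - phi_2) = 0 / 1.444 = 0.
Insert (E2) into (E0): gamma(0) (1 - phi_2^2) = phi_1 (1 + phi_2) gamma(1) + c_0.
  phi_1 (1 + phi_2) = (0.406)(0.556) = 0.225736,   1 - phi_2^2 = 0.802864.
Replace gamma(1) by A gamma(0) + B and collect gamma(0):
  gamma(0) [0.802864 - (0.225736)(0.281163)] = c_0 = 1
  gamma(0) * 0.739395 = 1
  gamma(0) = 1 / 0.739395 = 1.352457.
  gamma(1) = A gamma(0) = (0.281163)(1.352457) = 0.380261.
  gamma(2) = phi_1 gamma(1) + phi_2 gamma(0) = (0.406)(0.380261) + (-0.444)(1.352457) = -0.446105.
Therefore gamma(2) = -0.4461 (to 4 decimal places).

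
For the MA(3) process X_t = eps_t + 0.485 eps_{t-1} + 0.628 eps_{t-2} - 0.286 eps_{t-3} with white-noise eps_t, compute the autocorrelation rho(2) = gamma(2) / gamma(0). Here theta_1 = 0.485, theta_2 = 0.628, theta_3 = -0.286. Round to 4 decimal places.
\rho(2) = 0.2859

For an MA(q) process with theta_0 = 1, the autocovariance is
  gamma(k) = sigma^2 * sum_{i=0..q-k} theta_i * theta_{i+k},
and rho(k) = gamma(k) / gamma(0). Sigma^2 cancels.
  numerator   = (1)*(0.628) + (0.485)*(-0.286) = 0.48929.
  denominator = (1)^2 + (0.485)^2 + (0.628)^2 + (-0.286)^2 = 1.711405.
  rho(2) = 0.48929 / 1.711405 = 0.2859.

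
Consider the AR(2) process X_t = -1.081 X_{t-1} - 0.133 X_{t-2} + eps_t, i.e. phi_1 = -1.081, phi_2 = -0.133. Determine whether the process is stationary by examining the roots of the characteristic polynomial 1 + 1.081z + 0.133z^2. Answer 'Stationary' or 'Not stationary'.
\text{Stationary}

The AR(p) characteristic polynomial is P(z) = 1 + 1.081z + 0.133z^2.
Stationarity requires all roots to lie outside the unit circle, i.e. |z| > 1 for every root.
Set 1 + (1.081) z + (0.133) z^2 = 0, i.e. a z^2 + b z + c = 0 with a = 0.133, b = 1.081, c = 1.
Discriminant D = b^2 - 4ac = (1.081)^2 - 4*(0.133)*1 = 1.168561 - (0.532) = 0.636561.
D >= 0, so the roots are real: z = (-b +/- sqrt(D)) / (2a) = (-1.081 +/- 0.797848) / (0.266).
  z_1 = (-1.081 + 0.797848) / (0.266) = -1.0645,   |z_1| = 1.0645.
  z_2 = (-1.081 - 0.797848) / (0.266) = -7.0633,   |z_2| = 7.0633.
Moduli of all roots: 1.0645, 7.0633.
All moduli strictly greater than 1? Yes.
Verdict: Stationary.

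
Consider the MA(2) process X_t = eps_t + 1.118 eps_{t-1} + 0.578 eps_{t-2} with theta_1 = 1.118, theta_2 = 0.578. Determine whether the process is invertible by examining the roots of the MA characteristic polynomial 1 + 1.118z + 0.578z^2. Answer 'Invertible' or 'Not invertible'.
\text{Invertible}

The MA(q) characteristic polynomial is P(z) = 1 + 1.118z + 0.578z^2.
Invertibility requires all roots to lie outside the unit circle, i.e. |z| > 1 for every root.
Set 1 + (1.118) z + (0.578) z^2 = 0, i.e. a z^2 + b z + c = 0 with a = 0.578, b = 1.118, c = 1.
Discriminant D = b^2 - 4ac = (1.118)^2 - 4*(0.578)*1 = 1.249924 - (2.312) = -1.062076.
D < 0, so the roots are the complex-conjugate pair z = (-b +/- i sqrt(-D)) / (2a) = -0.9671 +/- 0.8915i.
For a conjugate pair |z|^2 = z * conj(z) = (product of roots) = c/a = 1/(0.578) = 1.730104, so |z| = sqrt(1.730104) = 1.3153 for both roots.
Moduli of all roots: 1.3153, 1.3153.
All moduli strictly greater than 1? Yes.
Verdict: Invertible.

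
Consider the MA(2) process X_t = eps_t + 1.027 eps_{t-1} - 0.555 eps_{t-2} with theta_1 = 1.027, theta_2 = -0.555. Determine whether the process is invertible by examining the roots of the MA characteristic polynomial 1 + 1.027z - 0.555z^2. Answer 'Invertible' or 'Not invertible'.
\text{Not invertible}

The MA(q) characteristic polynomial is P(z) = 1 + 1.027z - 0.555z^2.
Invertibility requires all roots to lie outside the unit circle, i.e. |z| > 1 for every root.
Set 1 + (1.027) z + (-0.555) z^2 = 0, i.e. a z^2 + b z + c = 0 with a = -0.555, b = 1.027, c = 1.
Discriminant D = b^2 - 4ac = (1.027)^2 - 4*(-0.555)*1 = 1.054729 - (-2.22) = 3.274729.
D >= 0, so the roots are real: z = (-b +/- sqrt(D)) / (2a) = (-1.027 +/- 1.809621) / (-1.11).
  z_1 = (-1.027 + 1.809621) / (-1.11) = -0.7051,   |z_1| = 0.7051.
  z_2 = (-1.027 - 1.809621) / (-1.11) = 2.5555,   |z_2| = 2.5555.
Moduli of all roots: 0.7051, 2.5555.
All moduli strictly greater than 1? No.
Verdict: Not invertible.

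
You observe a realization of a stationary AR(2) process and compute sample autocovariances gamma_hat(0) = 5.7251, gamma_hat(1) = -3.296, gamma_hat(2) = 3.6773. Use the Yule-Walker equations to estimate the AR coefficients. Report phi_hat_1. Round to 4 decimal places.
\hat\phi_{1} = -0.3080

The Yule-Walker equations for an AR(p) process read, in matrix form,
  Gamma_p phi = r_p,   with   (Gamma_p)_{ij} = gamma(|i - j|),
                       (r_p)_i = gamma(i),   i,j = 1..p.
Substitute the sample gammas (Toeplitz matrix and right-hand side of size 2):
  Gamma_p = [[5.7251, -3.296], [-3.296, 5.7251]]
  r_p     = [-3.296, 3.6773]
Written out:
  5.7251 phi_1 - 3.296 phi_2 = -3.296
  -3.296 phi_1 + 5.7251 phi_2 = 3.6773
Solve by Cramer's rule:
  det = gamma(0)^2 - gamma(1)^2 = (5.7251)^2 - (-3.296)^2 = 32.77677001 - 10.863616 = 21.91315401
  phi_hat_1 = [gamma(1) gamma(0) - gamma(1) gamma(2)] / det = [(-3.296)(5.7251) - (-3.296)(3.6773)] / 21.91315401 = -6.7495488 / 21.91315401 = -0.308
  phi_hat_2 = [gamma(0) gamma(2) - gamma(1)^2] / det = [(5.7251)(3.6773) - (-3.296)^2] / 21.91315401 = 10.18929423 / 21.91315401 = 0.465
So phi_hat = [-0.3080, 0.4650].
Therefore phi_hat_1 = -0.3080.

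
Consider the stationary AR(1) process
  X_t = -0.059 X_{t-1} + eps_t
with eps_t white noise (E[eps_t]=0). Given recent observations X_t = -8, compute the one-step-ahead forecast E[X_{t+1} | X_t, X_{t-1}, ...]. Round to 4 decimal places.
E[X_{t+1} \mid \mathcal F_t] = 0.4720

For an AR(p) model X_t = c + sum_i phi_i X_{t-i} + eps_t, the
one-step-ahead conditional mean is
  E[X_{t+1} | X_t, ...] = c + sum_i phi_i X_{t+1-i}.
Substitute known values:
  E[X_{t+1} | ...] = (-0.059) * (-8)
                   = 0.4720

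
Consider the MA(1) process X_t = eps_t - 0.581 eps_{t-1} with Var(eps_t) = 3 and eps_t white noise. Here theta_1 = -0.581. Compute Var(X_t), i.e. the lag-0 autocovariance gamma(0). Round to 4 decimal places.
\gamma(0) = 4.0127

For an MA(q) process X_t = eps_t + sum_i theta_i eps_{t-i} with
Var(eps_t) = sigma^2, the variance is
  gamma(0) = sigma^2 * (1 + sum_i theta_i^2).
  sum_i theta_i^2 = (-0.581)^2 = 0.337561.
  gamma(0) = 3 * (1 + 0.337561) = 3 * 1.337561 = 4.012683, which rounds to 4.0127.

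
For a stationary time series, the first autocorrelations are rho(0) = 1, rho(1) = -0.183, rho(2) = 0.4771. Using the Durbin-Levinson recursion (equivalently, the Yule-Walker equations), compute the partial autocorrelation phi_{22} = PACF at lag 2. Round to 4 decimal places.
\phi_{22} = 0.4590

The PACF at lag k is phi_{kk}, the last component of the solution
to the Yule-Walker system G_k phi = r_k where
  (G_k)_{ij} = rho(|i - j|), (r_k)_i = rho(i), i,j = 1..k.
Equivalently, Durbin-Levinson gives phi_{kk} iteratively:
  phi_{11} = rho(1)
  phi_{kk} = [rho(k) - sum_{j=1..k-1} phi_{k-1,j} rho(k-j)]
            / [1 - sum_{j=1..k-1} phi_{k-1,j} rho(j)],
  phi_{k,j} = phi_{k-1,j} - phi_{kk} phi_{k-1,k-j},  j = 1..k-1.
Step k = 1:
  phi_11 = rho(1) = -0.183.
Step k = 2:
  phi_22 = [rho(2) - phi_11 rho(1)] / [1 - phi_11 rho(1)] = [0.4771 - (-0.183)(-0.183)] / [1 - (-0.183)(-0.183)]
         = 0.443611 / 0.966511 = 0.459.
Therefore phi_{22} = 0.4590.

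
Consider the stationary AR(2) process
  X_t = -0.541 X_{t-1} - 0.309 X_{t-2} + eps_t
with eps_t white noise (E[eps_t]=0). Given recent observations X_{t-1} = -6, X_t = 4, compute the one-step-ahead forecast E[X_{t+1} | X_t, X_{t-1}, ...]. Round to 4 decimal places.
E[X_{t+1} \mid \mathcal F_t] = -0.3100

For an AR(p) model X_t = c + sum_i phi_i X_{t-i} + eps_t, the
one-step-ahead conditional mean is
  E[X_{t+1} | X_t, ...] = c + sum_i phi_i X_{t+1-i}.
Substitute known values:
  E[X_{t+1} | ...] = (-0.541) * (4) + (-0.309) * (-6)
                   = -0.3100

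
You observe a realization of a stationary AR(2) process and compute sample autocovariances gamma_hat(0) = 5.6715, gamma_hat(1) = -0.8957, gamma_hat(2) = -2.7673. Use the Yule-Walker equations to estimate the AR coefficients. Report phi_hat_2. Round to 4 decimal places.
\hat\phi_{2} = -0.5260

The Yule-Walker equations for an AR(p) process read, in matrix form,
  Gamma_p phi = r_p,   with   (Gamma_p)_{ij} = gamma(|i - j|),
                       (r_p)_i = gamma(i),   i,j = 1..p.
Substitute the sample gammas (Toeplitz matrix and right-hand side of size 2):
  Gamma_p = [[5.6715, -0.8957], [-0.8957, 5.6715]]
  r_p     = [-0.8957, -2.7673]
Written out:
  5.6715 phi_1 - 0.8957 phi_2 = -0.8957
  -0.8957 phi_1 + 5.6715 phi_2 = -2.7673
Solve by Cramer's rule:
  det = gamma(0)^2 - gamma(1)^2 = (5.6715)^2 - (-0.8957)^2 = 32.16591225 - 0.80227849 = 31.36363376
  phi_hat_1 = [gamma(1) gamma(0) - gamma(1) gamma(2)] / det = [(-0.8957)(5.6715) - (-0.8957)(-2.7673)] / 31.36363376 = -7.55863316 / 31.36363376 = -0.241
  phi_hat_2 = [gamma(0) gamma(2) - gamma(1)^2] / det = [(5.6715)(-2.7673) - (-0.8957)^2] / 31.36363376 = -16.49702044 / 31.36363376 = -0.526
So phi_hat = [-0.2410, -0.5260].
Therefore phi_hat_2 = -0.5260.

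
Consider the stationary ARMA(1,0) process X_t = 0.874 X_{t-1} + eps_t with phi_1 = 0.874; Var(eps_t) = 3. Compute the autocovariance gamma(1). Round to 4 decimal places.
\gamma(1) = 11.1043

Multiply the model equation by X_{t-k} and take expectations. With theta_0 = psi_0 = 1 and psi_j the MA(infinity) weights, this gives
  gamma(k) - sum_i phi_i gamma(k-i) = c_k,
  c_k = sigma^2 * sum_{j=k..q} theta_j psi_{j-k}   (c_k = 0 for k > q),
using gamma(-m) = gamma(m).
Pure AR (q = 0): c_0 = sigma^2 = 3, c_k = 0 for k >= 1.
Equations for k = 0 and k = 1 (AR order 1):
  gamma(0) = phi_1 gamma(1) + c_0
  gamma(1) = phi_1 gamma(0) + c_1
Substituting the second into the first: gamma(0) (1 - phi_1^2) = c_0 + phi_1 c_1, so
  gamma(0) = c_0 / (1 - phi_1^2) = 3 / (1 - (0.874)^2) = 3 / 0.236124 = 12.705189.
  gamma(1) = phi_1 gamma(0) = (0.874)(12.705189) = 11.104335.
Therefore gamma(1) = 11.1043 (to 4 decimal places).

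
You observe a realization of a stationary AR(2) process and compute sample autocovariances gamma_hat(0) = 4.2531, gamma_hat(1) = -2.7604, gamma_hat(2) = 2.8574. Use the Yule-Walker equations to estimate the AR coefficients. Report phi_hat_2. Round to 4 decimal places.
\hat\phi_{2} = 0.4330

The Yule-Walker equations for an AR(p) process read, in matrix form,
  Gamma_p phi = r_p,   with   (Gamma_p)_{ij} = gamma(|i - j|),
                       (r_p)_i = gamma(i),   i,j = 1..p.
Substitute the sample gammas (Toeplitz matrix and right-hand side of size 2):
  Gamma_p = [[4.2531, -2.7604], [-2.7604, 4.2531]]
  r_p     = [-2.7604, 2.8574]
Written out:
  4.2531 phi_1 - 2.7604 phi_2 = -2.7604
  -2.7604 phi_1 + 4.2531 phi_2 = 2.8574
Solve by Cramer's rule:
  det = gamma(0)^2 - gamma(1)^2 = (4.2531)^2 - (-2.7604)^2 = 18.08885961 - 7.61980816 = 10.46905145
  phi_hat_1 = [gamma(1) gamma(0) - gamma(1) gamma(2)] / det = [(-2.7604)(4.2531) - (-2.7604)(2.8574)] / 10.46905145 = -3.85269028 / 10.46905145 = -0.368
  phi_hat_2 = [gamma(0) gamma(2) - gamma(1)^2] / det = [(4.2531)(2.8574) - (-2.7604)^2] / 10.46905145 = 4.53299978 / 10.46905145 = 0.433
So phi_hat = [-0.3680, 0.4330].
Therefore phi_hat_2 = 0.4330.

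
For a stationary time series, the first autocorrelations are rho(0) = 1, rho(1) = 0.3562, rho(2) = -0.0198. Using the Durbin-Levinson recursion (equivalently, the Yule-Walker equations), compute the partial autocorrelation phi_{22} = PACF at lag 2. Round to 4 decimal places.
\phi_{22} = -0.1680

The PACF at lag k is phi_{kk}, the last component of the solution
to the Yule-Walker system G_k phi = r_k where
  (G_k)_{ij} = rho(|i - j|), (r_k)_i = rho(i), i,j = 1..k.
Equivalently, Durbin-Levinson gives phi_{kk} iteratively:
  phi_{11} = rho(1)
  phi_{kk} = [rho(k) - sum_{j=1..k-1} phi_{k-1,j} rho(k-j)]
            / [1 - sum_{j=1..k-1} phi_{k-1,j} rho(j)],
  phi_{k,j} = phi_{k-1,j} - phi_{kk} phi_{k-1,k-j},  j = 1..k-1.
Step k = 1:
  phi_11 = rho(1) = 0.3562.
Step k = 2:
  phi_22 = [rho(2) - phi_11 rho(1)] / [1 - phi_11 rho(1)] = [-0.0198 - (0.3562)(0.3562)] / [1 - (0.3562)(0.3562)]
         = -0.14667844 / 0.87312156 = -0.168.
Therefore phi_{22} = -0.1680.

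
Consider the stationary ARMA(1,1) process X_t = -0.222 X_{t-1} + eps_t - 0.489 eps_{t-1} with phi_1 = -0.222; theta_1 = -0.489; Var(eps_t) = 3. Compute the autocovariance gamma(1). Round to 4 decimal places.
\gamma(1) = -2.4871

Multiply the model equation by X_{t-k} and take expectations. With theta_0 = psi_0 = 1 and psi_j the MA(infinity) weights, this gives
  gamma(k) - sum_i phi_i gamma(k-i) = c_k,
  c_k = sigma^2 * sum_{j=k..q} theta_j psi_{j-k}   (c_k = 0 for k > q),
using gamma(-m) = gamma(m).
psi-weights needed (psi_j = theta_j + sum_i phi_i psi_{j-i}):
  psi_1 = theta_1 + phi_1 = -0.489 + (-0.222) = -0.711
Right-hand sides:
  c_0 = sigma^2 (1 + theta_1 psi_1) = 3 * (1 + (-0.489)(-0.711)) = 3 * 1.347679 = 4.043037
  c_1 = sigma^2 theta_1 = 3 * (-0.489) = -1.467
  c_2 = 0
Equations for k = 0 and k = 1 (AR order 1):
  gamma(0) = phi_1 gamma(1) + c_0
  gamma(1) = phi_1 gamma(0) + c_1
Substituting the second into the first: gamma(0) (1 - phi_1^2) = c_0 + phi_1 c_1, so
  gamma(0) = (c_0 + phi_1 c_1) / (1 - phi_1^2) = (4.043037 + (-0.222)(-1.467)) / (1 - (-0.222)^2) = 4.368711 / 0.950716 = 4.59518.
  gamma(1) = phi_1 gamma(0) + c_1 = (-0.222)(4.59518) + (-1.467) = -2.48713.
Therefore gamma(1) = -2.4871 (to 4 decimal places).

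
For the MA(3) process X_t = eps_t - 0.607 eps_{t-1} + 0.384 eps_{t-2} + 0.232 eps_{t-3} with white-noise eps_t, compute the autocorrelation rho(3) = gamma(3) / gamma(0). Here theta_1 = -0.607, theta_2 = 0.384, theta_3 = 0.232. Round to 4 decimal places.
\rho(3) = 0.1478

For an MA(q) process with theta_0 = 1, the autocovariance is
  gamma(k) = sigma^2 * sum_{i=0..q-k} theta_i * theta_{i+k},
and rho(k) = gamma(k) / gamma(0). Sigma^2 cancels.
  numerator   = (1)*(0.232) = 0.232.
  denominator = (1)^2 + (-0.607)^2 + (0.384)^2 + (0.232)^2 = 1.569729.
  rho(3) = 0.232 / 1.569729 = 0.1478.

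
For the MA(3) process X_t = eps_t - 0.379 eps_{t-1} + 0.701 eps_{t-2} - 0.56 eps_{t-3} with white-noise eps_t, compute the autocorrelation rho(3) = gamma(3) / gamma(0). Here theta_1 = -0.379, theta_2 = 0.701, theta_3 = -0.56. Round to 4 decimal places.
\rho(3) = -0.2874

For an MA(q) process with theta_0 = 1, the autocovariance is
  gamma(k) = sigma^2 * sum_{i=0..q-k} theta_i * theta_{i+k},
and rho(k) = gamma(k) / gamma(0). Sigma^2 cancels.
  numerator   = (1)*(-0.56) = -0.56.
  denominator = (1)^2 + (-0.379)^2 + (0.701)^2 + (-0.56)^2 = 1.948642.
  rho(3) = -0.56 / 1.948642 = -0.2874.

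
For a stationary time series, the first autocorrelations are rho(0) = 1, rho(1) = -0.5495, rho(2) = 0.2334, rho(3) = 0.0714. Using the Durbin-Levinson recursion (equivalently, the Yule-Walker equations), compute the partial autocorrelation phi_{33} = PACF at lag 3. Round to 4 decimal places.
\phi_{33} = 0.2290

The PACF at lag k is phi_{kk}, the last component of the solution
to the Yule-Walker system G_k phi = r_k where
  (G_k)_{ij} = rho(|i - j|), (r_k)_i = rho(i), i,j = 1..k.
Equivalently, Durbin-Levinson gives phi_{kk} iteratively:
  phi_{11} = rho(1)
  phi_{kk} = [rho(k) - sum_{j=1..k-1} phi_{k-1,j} rho(k-j)]
            / [1 - sum_{j=1..k-1} phi_{k-1,j} rho(j)],
  phi_{k,j} = phi_{k-1,j} - phi_{kk} phi_{k-1,k-j},  j = 1..k-1.
Step k = 1:
  phi_11 = rho(1) = -0.5495.
Step k = 2:
  phi_22 = [rho(2) - phi_11 rho(1)] / [1 - phi_11 rho(1)] = [0.2334 - (-0.5495)(-0.5495)] / [1 - (-0.5495)(-0.5495)]
         = -0.06855025 / 0.69804975 = -0.098203.
  Update: phi_21 = phi_11 - phi_22 phi_11 = -0.5495 - (-0.098203)(-0.5495) = -0.603462.
Step k = 3:
  phi_33 = [rho(3) - phi_21 rho(2) - phi_22 rho(1)] / [1 - phi_21 rho(1) - phi_22 rho(2)]
    numerator   = 0.0714 - (-0.603462)(0.2334) - (-0.098203)(-0.5495) = 0.15828581
    denominator = 1 - (-0.603462)(-0.5495) - (-0.098203)(0.2334) = 0.69131794
  phi_33 = 0.15828581 / 0.69131794 = 0.229.
Therefore phi_{33} = 0.2290.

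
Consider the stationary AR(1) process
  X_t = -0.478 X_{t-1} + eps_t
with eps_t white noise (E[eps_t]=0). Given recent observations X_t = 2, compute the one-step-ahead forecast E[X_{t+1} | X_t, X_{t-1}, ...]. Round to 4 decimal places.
E[X_{t+1} \mid \mathcal F_t] = -0.9560

For an AR(p) model X_t = c + sum_i phi_i X_{t-i} + eps_t, the
one-step-ahead conditional mean is
  E[X_{t+1} | X_t, ...] = c + sum_i phi_i X_{t+1-i}.
Substitute known values:
  E[X_{t+1} | ...] = (-0.478) * (2)
                   = -0.9560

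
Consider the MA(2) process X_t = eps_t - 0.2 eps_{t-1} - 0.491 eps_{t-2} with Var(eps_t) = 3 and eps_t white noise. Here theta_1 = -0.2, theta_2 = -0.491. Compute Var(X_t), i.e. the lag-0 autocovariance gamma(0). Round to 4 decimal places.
\gamma(0) = 3.8432

For an MA(q) process X_t = eps_t + sum_i theta_i eps_{t-i} with
Var(eps_t) = sigma^2, the variance is
  gamma(0) = sigma^2 * (1 + sum_i theta_i^2).
  sum_i theta_i^2 = (-0.2)^2 + (-0.491)^2 = 0.04 + 0.241081 = 0.281081.
  gamma(0) = 3 * (1 + 0.281081) = 3 * 1.281081 = 3.843243, which rounds to 3.8432.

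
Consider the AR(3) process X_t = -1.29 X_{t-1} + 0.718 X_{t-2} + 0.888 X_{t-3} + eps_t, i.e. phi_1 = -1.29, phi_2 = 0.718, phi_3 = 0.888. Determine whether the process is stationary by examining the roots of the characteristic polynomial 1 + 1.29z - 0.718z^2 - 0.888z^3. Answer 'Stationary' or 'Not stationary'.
\text{Not stationary}

The AR(p) characteristic polynomial is P(z) = 1 + 1.29z - 0.718z^2 - 0.888z^3.
Stationarity requires all roots to lie outside the unit circle, i.e. |z| > 1 for every root.
Degree 3: look for a simple real root z0 first, then factor out (1 - z/z0) and solve the remaining quadratic.
Testing z0 = -1.25: P(-1.25) = 1 + (1.29)(-1.25) + (-0.718)(-1.25)^2 + (-0.888)(-1.25)^3
  = 1 + (-1.6125) + (-1.121875) + (1.734375) = 0.  So z_0 = -1.25 is a root, |z_0| = 1.25.
Divide out the factor (1 + 0.8 z) = (1 - z/z0) (since 1/z0 = -0.8):
  P(z) = (1 + 0.8 z)(1 + (0.49) z + (-1.11) z^2)
  [check: z-coef 0.49 - (-0.8) = 1.29; z^2-coef -1.11 - (-0.8)(0.49) = -0.718; z^3-coef -(-0.8)(-1.11) = -0.888.]
Remaining roots from the quadratic factor 1 + (0.49) z + (-1.11) z^2:
  Set 1 + (0.49) z + (-1.11) z^2 = 0, i.e. a z^2 + b z + c = 0 with a = -1.11, b = 0.49, c = 1.
  Discriminant D = b^2 - 4ac = (0.49)^2 - 4*(-1.11)*1 = 0.2401 - (-4.44) = 4.6801.
  D >= 0, so the roots are real: z = (-b +/- sqrt(D)) / (2a) = (-0.49 +/- 2.163354) / (-2.22).
    z_1 = (-0.49 + 2.163354) / (-2.22) = -0.7538,   |z_1| = 0.7538.
    z_2 = (-0.49 - 2.163354) / (-2.22) = 1.1952,   |z_2| = 1.1952.
Moduli of all roots: 1.2500, 0.7538, 1.1952.
All moduli strictly greater than 1? No.
Verdict: Not stationary.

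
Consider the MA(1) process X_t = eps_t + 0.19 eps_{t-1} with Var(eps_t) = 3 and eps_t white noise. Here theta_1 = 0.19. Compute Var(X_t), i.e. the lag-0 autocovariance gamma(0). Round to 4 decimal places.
\gamma(0) = 3.1083

For an MA(q) process X_t = eps_t + sum_i theta_i eps_{t-i} with
Var(eps_t) = sigma^2, the variance is
  gamma(0) = sigma^2 * (1 + sum_i theta_i^2).
  sum_i theta_i^2 = (0.19)^2 = 0.0361.
  gamma(0) = 3 * (1 + 0.0361) = 3 * 1.0361 = 3.1083.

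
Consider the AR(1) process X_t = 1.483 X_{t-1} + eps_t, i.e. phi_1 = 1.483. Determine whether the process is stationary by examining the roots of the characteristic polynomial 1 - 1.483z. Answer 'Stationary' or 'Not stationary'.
\text{Not stationary}

The AR(p) characteristic polynomial is P(z) = 1 - 1.483z.
Stationarity requires all roots to lie outside the unit circle, i.e. |z| > 1 for every root.
This is linear in z: 1 + (-1.483) z = 0  =>  z = -1/(-1.483) = 0.674309,  |z| = 0.674309.
Moduli of all roots: 0.6743.
All moduli strictly greater than 1? No.
Verdict: Not stationary.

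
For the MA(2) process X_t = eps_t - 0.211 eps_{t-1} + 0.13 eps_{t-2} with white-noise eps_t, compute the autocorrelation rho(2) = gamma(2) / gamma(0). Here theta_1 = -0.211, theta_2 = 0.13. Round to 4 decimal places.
\rho(2) = 0.1225

For an MA(q) process with theta_0 = 1, the autocovariance is
  gamma(k) = sigma^2 * sum_{i=0..q-k} theta_i * theta_{i+k},
and rho(k) = gamma(k) / gamma(0). Sigma^2 cancels.
  numerator   = (1)*(0.13) = 0.13.
  denominator = (1)^2 + (-0.211)^2 + (0.13)^2 = 1.061421.
  rho(2) = 0.13 / 1.061421 = 0.1225.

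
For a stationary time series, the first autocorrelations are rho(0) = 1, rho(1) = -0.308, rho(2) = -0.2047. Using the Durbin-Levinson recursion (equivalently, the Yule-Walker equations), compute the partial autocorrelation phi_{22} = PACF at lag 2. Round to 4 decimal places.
\phi_{22} = -0.3310

The PACF at lag k is phi_{kk}, the last component of the solution
to the Yule-Walker system G_k phi = r_k where
  (G_k)_{ij} = rho(|i - j|), (r_k)_i = rho(i), i,j = 1..k.
Equivalently, Durbin-Levinson gives phi_{kk} iteratively:
  phi_{11} = rho(1)
  phi_{kk} = [rho(k) - sum_{j=1..k-1} phi_{k-1,j} rho(k-j)]
            / [1 - sum_{j=1..k-1} phi_{k-1,j} rho(j)],
  phi_{k,j} = phi_{k-1,j} - phi_{kk} phi_{k-1,k-j},  j = 1..k-1.
Step k = 1:
  phi_11 = rho(1) = -0.308.
Step k = 2:
  phi_22 = [rho(2) - phi_11 rho(1)] / [1 - phi_11 rho(1)] = [-0.2047 - (-0.308)(-0.308)] / [1 - (-0.308)(-0.308)]
         = -0.299564 / 0.905136 = -0.331.
Therefore phi_{22} = -0.3310.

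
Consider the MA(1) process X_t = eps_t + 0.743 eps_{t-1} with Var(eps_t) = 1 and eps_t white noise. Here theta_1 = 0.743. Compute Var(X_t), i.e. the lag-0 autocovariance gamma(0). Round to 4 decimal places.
\gamma(0) = 1.5520

For an MA(q) process X_t = eps_t + sum_i theta_i eps_{t-i} with
Var(eps_t) = sigma^2, the variance is
  gamma(0) = sigma^2 * (1 + sum_i theta_i^2).
  sum_i theta_i^2 = (0.743)^2 = 0.552049.
  gamma(0) = 1 * (1 + 0.552049) = 1 * 1.552049 = 1.552049, which rounds to 1.5520.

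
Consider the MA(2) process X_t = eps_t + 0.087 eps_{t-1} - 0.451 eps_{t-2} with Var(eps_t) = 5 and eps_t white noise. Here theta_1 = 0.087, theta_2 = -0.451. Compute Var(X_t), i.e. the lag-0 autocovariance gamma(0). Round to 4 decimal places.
\gamma(0) = 6.0549

For an MA(q) process X_t = eps_t + sum_i theta_i eps_{t-i} with
Var(eps_t) = sigma^2, the variance is
  gamma(0) = sigma^2 * (1 + sum_i theta_i^2).
  sum_i theta_i^2 = (0.087)^2 + (-0.451)^2 = 0.007569 + 0.203401 = 0.21097.
  gamma(0) = 5 * (1 + 0.21097) = 5 * 1.21097 = 6.05485, which rounds to 6.0549.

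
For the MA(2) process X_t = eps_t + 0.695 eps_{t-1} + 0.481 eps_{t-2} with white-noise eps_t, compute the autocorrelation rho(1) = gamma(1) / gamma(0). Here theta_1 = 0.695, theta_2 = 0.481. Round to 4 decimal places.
\rho(1) = 0.6004

For an MA(q) process with theta_0 = 1, the autocovariance is
  gamma(k) = sigma^2 * sum_{i=0..q-k} theta_i * theta_{i+k},
and rho(k) = gamma(k) / gamma(0). Sigma^2 cancels.
  numerator   = (1)*(0.695) + (0.695)*(0.481) = 1.029295.
  denominator = (1)^2 + (0.695)^2 + (0.481)^2 = 1.714386.
  rho(1) = 1.029295 / 1.714386 = 0.6004.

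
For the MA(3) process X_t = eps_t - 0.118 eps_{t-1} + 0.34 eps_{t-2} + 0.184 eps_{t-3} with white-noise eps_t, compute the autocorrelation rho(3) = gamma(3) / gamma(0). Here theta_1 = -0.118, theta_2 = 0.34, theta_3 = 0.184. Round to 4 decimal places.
\rho(3) = 0.1582

For an MA(q) process with theta_0 = 1, the autocovariance is
  gamma(k) = sigma^2 * sum_{i=0..q-k} theta_i * theta_{i+k},
and rho(k) = gamma(k) / gamma(0). Sigma^2 cancels.
  numerator   = (1)*(0.184) = 0.184.
  denominator = (1)^2 + (-0.118)^2 + (0.34)^2 + (0.184)^2 = 1.16338.
  rho(3) = 0.184 / 1.16338 = 0.1582.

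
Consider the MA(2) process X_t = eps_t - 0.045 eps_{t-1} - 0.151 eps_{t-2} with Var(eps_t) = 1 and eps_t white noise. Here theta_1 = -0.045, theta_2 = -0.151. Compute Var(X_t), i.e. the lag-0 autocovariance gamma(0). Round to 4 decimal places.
\gamma(0) = 1.0248

For an MA(q) process X_t = eps_t + sum_i theta_i eps_{t-i} with
Var(eps_t) = sigma^2, the variance is
  gamma(0) = sigma^2 * (1 + sum_i theta_i^2).
  sum_i theta_i^2 = (-0.045)^2 + (-0.151)^2 = 0.002025 + 0.022801 = 0.024826.
  gamma(0) = 1 * (1 + 0.024826) = 1 * 1.024826 = 1.024826, which rounds to 1.0248.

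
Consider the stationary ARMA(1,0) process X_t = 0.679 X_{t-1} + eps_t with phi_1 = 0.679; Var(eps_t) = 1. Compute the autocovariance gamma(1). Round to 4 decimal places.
\gamma(1) = 1.2598

Multiply the model equation by X_{t-k} and take expectations. With theta_0 = psi_0 = 1 and psi_j the MA(infinity) weights, this gives
  gamma(k) - sum_i phi_i gamma(k-i) = c_k,
  c_k = sigma^2 * sum_{j=k..q} theta_j psi_{j-k}   (c_k = 0 for k > q),
using gamma(-m) = gamma(m).
Pure AR (q = 0): c_0 = sigma^2 = 1, c_k = 0 for k >= 1.
Equations for k = 0 and k = 1 (AR order 1):
  gamma(0) = phi_1 gamma(1) + c_0
  gamma(1) = phi_1 gamma(0) + c_1
Substituting the second into the first: gamma(0) (1 - phi_1^2) = c_0 + phi_1 c_1, so
  gamma(0) = c_0 / (1 - phi_1^2) = 1 / (1 - (0.679)^2) = 1 / 0.538959 = 1.855429.
  gamma(1) = phi_1 gamma(0) = (0.679)(1.855429) = 1.259836.
Therefore gamma(1) = 1.2598 (to 4 decimal places).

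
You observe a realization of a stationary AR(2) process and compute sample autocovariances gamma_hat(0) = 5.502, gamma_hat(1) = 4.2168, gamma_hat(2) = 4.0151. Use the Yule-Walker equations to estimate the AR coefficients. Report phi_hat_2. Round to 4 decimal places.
\hat\phi_{2} = 0.3450

The Yule-Walker equations for an AR(p) process read, in matrix form,
  Gamma_p phi = r_p,   with   (Gamma_p)_{ij} = gamma(|i - j|),
                       (r_p)_i = gamma(i),   i,j = 1..p.
Substitute the sample gammas (Toeplitz matrix and right-hand side of size 2):
  Gamma_p = [[5.502, 4.2168], [4.2168, 5.502]]
  r_p     = [4.2168, 4.0151]
Written out:
  5.502 phi_1 + 4.2168 phi_2 = 4.2168
  4.2168 phi_1 + 5.502 phi_2 = 4.0151
Solve by Cramer's rule:
  det = gamma(0)^2 - gamma(1)^2 = (5.502)^2 - (4.2168)^2 = 30.272004 - 17.78140224 = 12.49060176
  phi_hat_1 = [gamma(1) gamma(0) - gamma(1) gamma(2)] / det = [(4.2168)(5.502) - (4.2168)(4.0151)] / 12.49060176 = 6.26995992 / 12.49060176 = 0.502
  phi_hat_2 = [gamma(0) gamma(2) - gamma(1)^2] / det = [(5.502)(4.0151) - (4.2168)^2] / 12.49060176 = 4.30967796 / 12.49060176 = 0.345
So phi_hat = [0.5020, 0.3450].
Therefore phi_hat_2 = 0.3450.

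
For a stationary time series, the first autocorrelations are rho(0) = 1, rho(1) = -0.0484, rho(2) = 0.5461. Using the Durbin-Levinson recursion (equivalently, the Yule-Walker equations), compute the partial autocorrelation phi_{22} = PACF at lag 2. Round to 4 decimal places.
\phi_{22} = 0.5450

The PACF at lag k is phi_{kk}, the last component of the solution
to the Yule-Walker system G_k phi = r_k where
  (G_k)_{ij} = rho(|i - j|), (r_k)_i = rho(i), i,j = 1..k.
Equivalently, Durbin-Levinson gives phi_{kk} iteratively:
  phi_{11} = rho(1)
  phi_{kk} = [rho(k) - sum_{j=1..k-1} phi_{k-1,j} rho(k-j)]
            / [1 - sum_{j=1..k-1} phi_{k-1,j} rho(j)],
  phi_{k,j} = phi_{k-1,j} - phi_{kk} phi_{k-1,k-j},  j = 1..k-1.
Step k = 1:
  phi_11 = rho(1) = -0.0484.
Step k = 2:
  phi_22 = [rho(2) - phi_11 rho(1)] / [1 - phi_11 rho(1)] = [0.5461 - (-0.0484)(-0.0484)] / [1 - (-0.0484)(-0.0484)]
         = 0.54375744 / 0.99765744 = 0.545.
Therefore phi_{22} = 0.5450.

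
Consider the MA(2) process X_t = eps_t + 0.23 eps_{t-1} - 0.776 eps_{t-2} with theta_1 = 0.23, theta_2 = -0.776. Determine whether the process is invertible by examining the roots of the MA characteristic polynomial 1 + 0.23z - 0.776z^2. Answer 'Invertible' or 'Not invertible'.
\text{Not invertible}

The MA(q) characteristic polynomial is P(z) = 1 + 0.23z - 0.776z^2.
Invertibility requires all roots to lie outside the unit circle, i.e. |z| > 1 for every root.
Set 1 + (0.23) z + (-0.776) z^2 = 0, i.e. a z^2 + b z + c = 0 with a = -0.776, b = 0.23, c = 1.
Discriminant D = b^2 - 4ac = (0.23)^2 - 4*(-0.776)*1 = 0.0529 - (-3.104) = 3.1569.
D >= 0, so the roots are real: z = (-b +/- sqrt(D)) / (2a) = (-0.23 +/- 1.776767) / (-1.552).
  z_1 = (-0.23 + 1.776767) / (-1.552) = -0.9966,   |z_1| = 0.9966.
  z_2 = (-0.23 - 1.776767) / (-1.552) = 1.293,   |z_2| = 1.293.
Moduli of all roots: 0.9966, 1.2930.
All moduli strictly greater than 1? No.
Verdict: Not invertible.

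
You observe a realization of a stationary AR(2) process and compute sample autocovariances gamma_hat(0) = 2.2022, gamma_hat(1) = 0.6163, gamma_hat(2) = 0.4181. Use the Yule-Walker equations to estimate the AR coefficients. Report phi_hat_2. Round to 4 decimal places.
\hat\phi_{2} = 0.1210

The Yule-Walker equations for an AR(p) process read, in matrix form,
  Gamma_p phi = r_p,   with   (Gamma_p)_{ij} = gamma(|i - j|),
                       (r_p)_i = gamma(i),   i,j = 1..p.
Substitute the sample gammas (Toeplitz matrix and right-hand side of size 2):
  Gamma_p = [[2.2022, 0.6163], [0.6163, 2.2022]]
  r_p     = [0.6163, 0.4181]
Written out:
  2.2022 phi_1 + 0.6163 phi_2 = 0.6163
  0.6163 phi_1 + 2.2022 phi_2 = 0.4181
Solve by Cramer's rule:
  det = gamma(0)^2 - gamma(1)^2 = (2.2022)^2 - (0.6163)^2 = 4.84968484 - 0.37982569 = 4.46985915
  phi_hat_1 = [gamma(1) gamma(0) - gamma(1) gamma(2)] / det = [(0.6163)(2.2022) - (0.6163)(0.4181)] / 4.46985915 = 1.09954083 / 4.46985915 = 0.246
  phi_hat_2 = [gamma(0) gamma(2) - gamma(1)^2] / det = [(2.2022)(0.4181) - (0.6163)^2] / 4.46985915 = 0.54091413 / 4.46985915 = 0.121
So phi_hat = [0.2460, 0.1210].
Therefore phi_hat_2 = 0.1210.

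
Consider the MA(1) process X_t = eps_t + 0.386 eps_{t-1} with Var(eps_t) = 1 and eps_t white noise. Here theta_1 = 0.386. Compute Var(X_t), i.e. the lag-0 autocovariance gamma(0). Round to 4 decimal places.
\gamma(0) = 1.1490

For an MA(q) process X_t = eps_t + sum_i theta_i eps_{t-i} with
Var(eps_t) = sigma^2, the variance is
  gamma(0) = sigma^2 * (1 + sum_i theta_i^2).
  sum_i theta_i^2 = (0.386)^2 = 0.148996.
  gamma(0) = 1 * (1 + 0.148996) = 1 * 1.148996 = 1.148996, which rounds to 1.1490.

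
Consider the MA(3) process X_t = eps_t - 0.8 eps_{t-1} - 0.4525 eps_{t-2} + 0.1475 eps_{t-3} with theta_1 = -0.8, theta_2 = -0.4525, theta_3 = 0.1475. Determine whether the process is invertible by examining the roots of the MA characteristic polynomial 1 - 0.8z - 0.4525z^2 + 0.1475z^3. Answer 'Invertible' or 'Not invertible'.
\text{Not invertible}

The MA(q) characteristic polynomial is P(z) = 1 - 0.8z - 0.4525z^2 + 0.1475z^3.
Invertibility requires all roots to lie outside the unit circle, i.e. |z| > 1 for every root.
Degree 3: look for a simple real root z0 first, then factor out (1 - z/z0) and solve the remaining quadratic.
Testing z0 = 4: P(4) = 1 + (-0.8)(4) + (-0.4525)(4)^2 + (0.1475)(4)^3
  = 1 + (-3.2) + (-7.24) + (9.44) = 0.  So z_0 = 4 is a root, |z_0| = 4.
Divide out the factor (1 - 0.25 z) = (1 - z/z0) (since 1/z0 = 0.25):
  P(z) = (1 - 0.25 z)(1 + (-0.55) z + (-0.59) z^2)
  [check: z-coef -0.55 - (0.25) = -0.8; z^2-coef -0.59 - (0.25)(-0.55) = -0.4525; z^3-coef -(0.25)(-0.59) = 0.1475.]
Remaining roots from the quadratic factor 1 + (-0.55) z + (-0.59) z^2:
  Set 1 + (-0.55) z + (-0.59) z^2 = 0, i.e. a z^2 + b z + c = 0 with a = -0.59, b = -0.55, c = 1.
  Discriminant D = b^2 - 4ac = (-0.55)^2 - 4*(-0.59)*1 = 0.3025 - (-2.36) = 2.6625.
  D >= 0, so the roots are real: z = (-b +/- sqrt(D)) / (2a) = (0.55 +/- 1.631717) / (-1.18).
    z_1 = (0.55 + 1.631717) / (-1.18) = -1.8489,   |z_1| = 1.8489.
    z_2 = (0.55 - 1.631717) / (-1.18) = 0.9167,   |z_2| = 0.9167.
Moduli of all roots: 4.0000, 1.8489, 0.9167.
All moduli strictly greater than 1? No.
Verdict: Not invertible.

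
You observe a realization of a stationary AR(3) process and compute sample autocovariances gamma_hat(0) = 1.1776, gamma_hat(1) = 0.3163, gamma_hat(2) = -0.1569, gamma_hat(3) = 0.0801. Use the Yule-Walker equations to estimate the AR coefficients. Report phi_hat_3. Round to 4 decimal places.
\hat\phi_{3} = 0.1940

The Yule-Walker equations for an AR(p) process read, in matrix form,
  Gamma_p phi = r_p,   with   (Gamma_p)_{ij} = gamma(|i - j|),
                       (r_p)_i = gamma(i),   i,j = 1..p.
Substitute the sample gammas (Toeplitz matrix and right-hand side of size 3):
  Gamma_p = [[1.1776, 0.3163, -0.1569], [0.3163, 1.1776, 0.3163], [-0.1569, 0.3163, 1.1776]]
  r_p     = [0.3163, -0.1569, 0.0801]
Written out (R1..R3):
  (R1) 1.1776 phi_1 + 0.3163 phi_2 - 0.1569 phi_3 = 0.3163
  (R2) 0.3163 phi_1 + 1.1776 phi_2 + 0.3163 phi_3 = -0.1569
  (R3) -0.1569 phi_1 + 0.3163 phi_2 + 1.1776 phi_3 = 0.0801
Gaussian elimination:
  R2 <- R2 - (0.3163/1.1776) R1 = R2 - (0.268597) R1:  1.092643 phi_2 + 0.358443 phi_3 = -0.241857
  R3 <- R3 - (-0.1569/1.1776) R1 = R3 - (-0.133237) R1:  0.358443 phi_2 + 1.156695 phi_3 = 0.122243
  R3 <- R3 - (0.358443/1.092643) R2 = R3 - (0.328051) R2:  1.039107 phi_3 = 0.201584
Back-substitution:
  phi_hat_3 = 0.201584 / 1.039107 = 0.193998
  phi_hat_2 = (-0.241857 - (0.358443)(0.193998)) / 1.092643 = -0.284992
  phi_hat_1 = (0.3163 - (0.3163)(-0.284992) - (-0.1569)(0.193998)) / 1.1776 = 0.370993
So phi_hat = [0.3710, -0.2850, 0.1940].
Therefore phi_hat_3 = 0.1940.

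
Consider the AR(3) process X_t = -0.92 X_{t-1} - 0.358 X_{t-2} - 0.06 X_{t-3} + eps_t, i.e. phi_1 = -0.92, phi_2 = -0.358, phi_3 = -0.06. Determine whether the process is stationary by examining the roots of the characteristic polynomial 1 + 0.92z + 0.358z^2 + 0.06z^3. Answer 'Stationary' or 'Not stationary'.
\text{Stationary}

The AR(p) characteristic polynomial is P(z) = 1 + 0.92z + 0.358z^2 + 0.06z^3.
Stationarity requires all roots to lie outside the unit circle, i.e. |z| > 1 for every root.
Degree 3: look for a simple real root z0 first, then factor out (1 - z/z0) and solve the remaining quadratic.
Testing z0 = -2.5: P(-2.5) = 1 + (0.92)(-2.5) + (0.358)(-2.5)^2 + (0.06)(-2.5)^3
  = 1 + (-2.3) + (2.2375) + (-0.9375) = 0.  So z_0 = -2.5 is a root, |z_0| = 2.5.
Divide out the factor (1 + 0.4 z) = (1 - z/z0) (since 1/z0 = -0.4):
  P(z) = (1 + 0.4 z)(1 + (0.52) z + (0.15) z^2)
  [check: z-coef 0.52 - (-0.4) = 0.92; z^2-coef 0.15 - (-0.4)(0.52) = 0.358; z^3-coef -(-0.4)(0.15) = 0.06.]
Remaining roots from the quadratic factor 1 + (0.52) z + (0.15) z^2:
  Set 1 + (0.52) z + (0.15) z^2 = 0, i.e. a z^2 + b z + c = 0 with a = 0.15, b = 0.52, c = 1.
  Discriminant D = b^2 - 4ac = (0.52)^2 - 4*(0.15)*1 = 0.2704 - (0.6) = -0.3296.
  D < 0, so the roots are the complex-conjugate pair z = (-b +/- i sqrt(-D)) / (2a) = -1.7333 +/- 1.9137i.
  For a conjugate pair |z|^2 = z * conj(z) = (product of roots) = c/a = 1/(0.15) = 6.666667, so |z| = sqrt(6.666667) = 2.582 for both roots.
Moduli of all roots: 2.5000, 2.5820, 2.5820.
All moduli strictly greater than 1? Yes.
Verdict: Stationary.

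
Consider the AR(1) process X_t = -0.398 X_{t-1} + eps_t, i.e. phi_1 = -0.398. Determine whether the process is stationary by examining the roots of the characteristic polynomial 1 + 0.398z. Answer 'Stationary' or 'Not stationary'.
\text{Stationary}

The AR(p) characteristic polynomial is P(z) = 1 + 0.398z.
Stationarity requires all roots to lie outside the unit circle, i.e. |z| > 1 for every root.
This is linear in z: 1 + (0.398) z = 0  =>  z = -1/(0.398) = -2.512563,  |z| = 2.512563.
Moduli of all roots: 2.5126.
All moduli strictly greater than 1? Yes.
Verdict: Stationary.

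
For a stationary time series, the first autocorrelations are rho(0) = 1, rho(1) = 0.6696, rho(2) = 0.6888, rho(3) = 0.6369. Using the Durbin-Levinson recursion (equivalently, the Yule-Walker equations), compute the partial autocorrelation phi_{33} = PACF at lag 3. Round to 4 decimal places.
\phi_{33} = 0.1899

The PACF at lag k is phi_{kk}, the last component of the solution
to the Yule-Walker system G_k phi = r_k where
  (G_k)_{ij} = rho(|i - j|), (r_k)_i = rho(i), i,j = 1..k.
Equivalently, Durbin-Levinson gives phi_{kk} iteratively:
  phi_{11} = rho(1)
  phi_{kk} = [rho(k) - sum_{j=1..k-1} phi_{k-1,j} rho(k-j)]
            / [1 - sum_{j=1..k-1} phi_{k-1,j} rho(j)],
  phi_{k,j} = phi_{k-1,j} - phi_{kk} phi_{k-1,k-j},  j = 1..k-1.
Step k = 1:
  phi_11 = rho(1) = 0.6696.
Step k = 2:
  phi_22 = [rho(2) - phi_11 rho(1)] / [1 - phi_11 rho(1)] = [0.6888 - (0.6696)(0.6696)] / [1 - (0.6696)(0.6696)]
         = 0.24043584 / 0.55163584 = 0.43586.
  Update: phi_21 = phi_11 - phi_22 phi_11 = 0.6696 - (0.43586)(0.6696) = 0.377748.
Step k = 3:
  phi_33 = [rho(3) - phi_21 rho(2) - phi_22 rho(1)] / [1 - phi_21 rho(1) - phi_22 rho(2)]
    numerator   = 0.6369 - (0.377748)(0.6888) - (0.43586)(0.6696) = 0.08485528
    denominator = 1 - (0.377748)(0.6696) - (0.43586)(0.6888) = 0.44683954
  phi_33 = 0.08485528 / 0.44683954 = 0.1899.
Therefore phi_{33} = 0.1899.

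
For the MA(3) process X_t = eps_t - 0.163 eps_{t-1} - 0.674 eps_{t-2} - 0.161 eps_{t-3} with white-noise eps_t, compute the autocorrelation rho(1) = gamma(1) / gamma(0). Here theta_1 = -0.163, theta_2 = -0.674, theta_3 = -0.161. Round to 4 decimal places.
\rho(1) = 0.0368

For an MA(q) process with theta_0 = 1, the autocovariance is
  gamma(k) = sigma^2 * sum_{i=0..q-k} theta_i * theta_{i+k},
and rho(k) = gamma(k) / gamma(0). Sigma^2 cancels.
  numerator   = (1)*(-0.163) + (-0.163)*(-0.674) + (-0.674)*(-0.161) = 0.055376.
  denominator = (1)^2 + (-0.163)^2 + (-0.674)^2 + (-0.161)^2 = 1.506766.
  rho(1) = 0.055376 / 1.506766 = 0.0368.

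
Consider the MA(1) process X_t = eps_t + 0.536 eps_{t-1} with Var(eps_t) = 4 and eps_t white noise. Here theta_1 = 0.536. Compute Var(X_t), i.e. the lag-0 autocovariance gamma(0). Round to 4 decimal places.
\gamma(0) = 5.1492

For an MA(q) process X_t = eps_t + sum_i theta_i eps_{t-i} with
Var(eps_t) = sigma^2, the variance is
  gamma(0) = sigma^2 * (1 + sum_i theta_i^2).
  sum_i theta_i^2 = (0.536)^2 = 0.287296.
  gamma(0) = 4 * (1 + 0.287296) = 4 * 1.287296 = 5.149184, which rounds to 5.1492.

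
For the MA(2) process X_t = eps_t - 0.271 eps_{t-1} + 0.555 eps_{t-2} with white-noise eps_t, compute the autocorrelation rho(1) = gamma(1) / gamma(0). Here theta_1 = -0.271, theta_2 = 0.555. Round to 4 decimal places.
\rho(1) = -0.3050

For an MA(q) process with theta_0 = 1, the autocovariance is
  gamma(k) = sigma^2 * sum_{i=0..q-k} theta_i * theta_{i+k},
and rho(k) = gamma(k) / gamma(0). Sigma^2 cancels.
  numerator   = (1)*(-0.271) + (-0.271)*(0.555) = -0.421405.
  denominator = (1)^2 + (-0.271)^2 + (0.555)^2 = 1.381466.
  rho(1) = -0.421405 / 1.381466 = -0.3050.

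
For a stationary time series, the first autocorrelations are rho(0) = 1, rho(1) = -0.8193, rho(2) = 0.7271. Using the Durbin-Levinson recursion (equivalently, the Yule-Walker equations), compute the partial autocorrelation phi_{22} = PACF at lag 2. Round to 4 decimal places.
\phi_{22} = 0.1699

The PACF at lag k is phi_{kk}, the last component of the solution
to the Yule-Walker system G_k phi = r_k where
  (G_k)_{ij} = rho(|i - j|), (r_k)_i = rho(i), i,j = 1..k.
Equivalently, Durbin-Levinson gives phi_{kk} iteratively:
  phi_{11} = rho(1)
  phi_{kk} = [rho(k) - sum_{j=1..k-1} phi_{k-1,j} rho(k-j)]
            / [1 - sum_{j=1..k-1} phi_{k-1,j} rho(j)],
  phi_{k,j} = phi_{k-1,j} - phi_{kk} phi_{k-1,k-j},  j = 1..k-1.
Step k = 1:
  phi_11 = rho(1) = -0.8193.
Step k = 2:
  phi_22 = [rho(2) - phi_11 rho(1)] / [1 - phi_11 rho(1)] = [0.7271 - (-0.8193)(-0.8193)] / [1 - (-0.8193)(-0.8193)]
         = 0.05584751 / 0.32874751 = 0.1699.
Therefore phi_{22} = 0.1699.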